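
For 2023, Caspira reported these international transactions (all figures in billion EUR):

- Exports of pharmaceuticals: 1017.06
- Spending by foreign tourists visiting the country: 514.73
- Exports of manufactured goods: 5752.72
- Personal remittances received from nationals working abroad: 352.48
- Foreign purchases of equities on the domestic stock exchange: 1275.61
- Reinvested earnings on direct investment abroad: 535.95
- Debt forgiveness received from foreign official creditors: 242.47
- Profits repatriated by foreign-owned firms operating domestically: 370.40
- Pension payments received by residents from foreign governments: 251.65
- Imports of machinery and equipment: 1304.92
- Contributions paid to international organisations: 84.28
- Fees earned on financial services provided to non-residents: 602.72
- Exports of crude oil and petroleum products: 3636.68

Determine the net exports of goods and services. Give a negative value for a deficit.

10218.99

Goods: 5752.72 - 1304.92 + 3636.68 + 1017.06 = 9101.54
Services: 602.72 + 514.73 = 1117.45
Trade balance = 9101.54 + 1117.45 = 10218.99
(Excluded from the trade balance — secondary income: personal remittances received from nationals working abroad 352.48, pension payments received by residents from foreign governments 251.65, contributions paid to international organisations 84.28; financial account: foreign purchases of equities on the domestic stock exchange 1275.61; primary income: reinvested earnings on direct investment abroad 535.95, profits repatriated by foreign-owned firms operating domestically 370.40; capital account: debt forgiveness received from foreign official creditors 242.47.)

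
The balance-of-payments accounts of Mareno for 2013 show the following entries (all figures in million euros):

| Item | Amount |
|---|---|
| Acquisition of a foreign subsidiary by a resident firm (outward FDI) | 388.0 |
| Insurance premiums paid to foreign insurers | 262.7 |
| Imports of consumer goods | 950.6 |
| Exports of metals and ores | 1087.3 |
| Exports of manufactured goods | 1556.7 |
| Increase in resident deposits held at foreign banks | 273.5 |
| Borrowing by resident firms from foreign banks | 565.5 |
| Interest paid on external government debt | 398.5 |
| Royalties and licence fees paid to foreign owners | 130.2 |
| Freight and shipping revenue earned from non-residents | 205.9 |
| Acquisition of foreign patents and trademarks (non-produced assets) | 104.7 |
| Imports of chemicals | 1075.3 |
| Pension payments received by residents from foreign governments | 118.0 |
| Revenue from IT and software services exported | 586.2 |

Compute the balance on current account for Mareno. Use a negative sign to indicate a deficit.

Goods: -1075.3 + 1087.3 + 1556.7 - 950.6 = 618.1
Services: 205.9 - 130.2 - 262.7 + 586.2 = 399.2
Primary income: -398.5
Secondary income: 118.0
Current account = 618.1 + 399.2 + (-398.5) + 118.0 = 736.8
(Excluded from the current account — financial account: acquisition of a foreign subsidiary by a resident firm (outward FDI) 388.0, increase in resident deposits held at foreign banks 273.5, borrowing by resident firms from foreign banks 565.5; capital account: acquisition of foreign patents and trademarks (non-produced assets) 104.7.)

736.8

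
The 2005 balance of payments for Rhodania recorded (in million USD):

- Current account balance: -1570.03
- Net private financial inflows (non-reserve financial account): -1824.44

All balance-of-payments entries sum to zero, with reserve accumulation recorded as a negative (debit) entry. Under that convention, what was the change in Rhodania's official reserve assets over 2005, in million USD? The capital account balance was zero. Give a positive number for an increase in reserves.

-3394.47

Official reserve transactions balance = -((-1570.03) + (-1824.44)) = 3394.47
An accumulation of reserves is recorded as a debit (negative entry), so the change in the stock of reserves is the negative of that balance.
Change in official reserves = -(3394.47) = -3394.47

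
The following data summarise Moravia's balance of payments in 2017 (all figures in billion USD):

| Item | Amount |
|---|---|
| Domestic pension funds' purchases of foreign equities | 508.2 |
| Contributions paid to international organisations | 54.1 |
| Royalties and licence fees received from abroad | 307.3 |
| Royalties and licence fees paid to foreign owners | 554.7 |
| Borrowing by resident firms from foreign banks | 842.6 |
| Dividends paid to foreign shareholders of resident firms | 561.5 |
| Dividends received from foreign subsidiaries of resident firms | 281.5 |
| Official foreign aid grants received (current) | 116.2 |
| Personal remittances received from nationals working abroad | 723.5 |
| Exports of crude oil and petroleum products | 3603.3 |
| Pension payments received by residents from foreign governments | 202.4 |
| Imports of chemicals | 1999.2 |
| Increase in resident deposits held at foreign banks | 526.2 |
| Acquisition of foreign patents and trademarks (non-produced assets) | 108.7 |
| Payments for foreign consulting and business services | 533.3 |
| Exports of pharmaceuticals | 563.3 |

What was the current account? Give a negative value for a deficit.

2094.7

Goods: 563.3 - 1999.2 + 3603.3 = 2167.4
Services: 307.3 - 533.3 - 554.7 = -780.7
Primary income: 281.5 - 561.5 = -280.0
Secondary income: 202.4 - 54.1 + 116.2 + 723.5 = 988.0
Current account = 2167.4 + (-780.7) + (-280.0) + 988.0 = 2094.7
(Excluded from the current account — financial account: domestic pension funds' purchases of foreign equities 508.2, borrowing by resident firms from foreign banks 842.6, increase in resident deposits held at foreign banks 526.2; capital account: acquisition of foreign patents and trademarks (non-produced assets) 108.7.)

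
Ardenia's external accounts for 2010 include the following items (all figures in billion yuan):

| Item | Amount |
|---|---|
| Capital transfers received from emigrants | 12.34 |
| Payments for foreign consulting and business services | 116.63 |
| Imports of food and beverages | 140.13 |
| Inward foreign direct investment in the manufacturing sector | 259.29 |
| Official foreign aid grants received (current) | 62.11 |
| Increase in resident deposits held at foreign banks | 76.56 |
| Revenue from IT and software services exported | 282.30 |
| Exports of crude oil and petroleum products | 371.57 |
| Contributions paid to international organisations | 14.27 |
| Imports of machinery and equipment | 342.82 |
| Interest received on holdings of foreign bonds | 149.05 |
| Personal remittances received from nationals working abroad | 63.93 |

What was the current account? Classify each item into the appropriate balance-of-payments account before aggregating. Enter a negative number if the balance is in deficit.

Goods: -342.82 - 140.13 + 371.57 = -111.38
Services: 282.30 - 116.63 = 165.67
Primary income: 149.05
Secondary income: -14.27 + 63.93 + 62.11 = 111.77
Current account = (-111.38) + 165.67 + 149.05 + 111.77 = 315.11
(Excluded from the current account — capital account: capital transfers received from emigrants 12.34; financial account: inward foreign direct investment in the manufacturing sector 259.29, increase in resident deposits held at foreign banks 76.56.)

315.11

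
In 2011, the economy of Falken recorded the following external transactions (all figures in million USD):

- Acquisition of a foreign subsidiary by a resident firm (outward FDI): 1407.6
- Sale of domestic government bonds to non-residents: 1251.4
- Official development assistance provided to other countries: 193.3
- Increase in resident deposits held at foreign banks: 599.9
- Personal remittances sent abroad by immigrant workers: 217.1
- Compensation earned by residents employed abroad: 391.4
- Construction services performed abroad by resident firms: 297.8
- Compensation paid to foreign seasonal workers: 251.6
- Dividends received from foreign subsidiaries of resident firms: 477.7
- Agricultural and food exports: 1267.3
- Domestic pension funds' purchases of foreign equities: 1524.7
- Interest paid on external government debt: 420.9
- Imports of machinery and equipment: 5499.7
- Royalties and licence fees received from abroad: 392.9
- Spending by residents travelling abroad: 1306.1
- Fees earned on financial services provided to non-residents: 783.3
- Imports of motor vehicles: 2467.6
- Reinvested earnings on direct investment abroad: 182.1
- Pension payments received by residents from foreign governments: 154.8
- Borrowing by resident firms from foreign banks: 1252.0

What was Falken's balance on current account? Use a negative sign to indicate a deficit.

Goods: -5499.7 + 1267.3 - 2467.6 = -6700.0
Services: -1306.1 + 392.9 + 783.3 + 297.8 = 167.9
Primary income: -420.9 + 182.1 + 391.4 + 477.7 - 251.6 = 378.7
Secondary income: -193.3 + 154.8 - 217.1 = -255.6
Current account = (-6700.0) + 167.9 + 378.7 + (-255.6) = -6409.0
(Excluded from the current account — financial account: acquisition of a foreign subsidiary by a resident firm (outward FDI) 1407.6, sale of domestic government bonds to non-residents 1251.4, increase in resident deposits held at foreign banks 599.9, domestic pension funds' purchases of foreign equities 1524.7, borrowing by resident firms from foreign banks 1252.0.)

-6409.0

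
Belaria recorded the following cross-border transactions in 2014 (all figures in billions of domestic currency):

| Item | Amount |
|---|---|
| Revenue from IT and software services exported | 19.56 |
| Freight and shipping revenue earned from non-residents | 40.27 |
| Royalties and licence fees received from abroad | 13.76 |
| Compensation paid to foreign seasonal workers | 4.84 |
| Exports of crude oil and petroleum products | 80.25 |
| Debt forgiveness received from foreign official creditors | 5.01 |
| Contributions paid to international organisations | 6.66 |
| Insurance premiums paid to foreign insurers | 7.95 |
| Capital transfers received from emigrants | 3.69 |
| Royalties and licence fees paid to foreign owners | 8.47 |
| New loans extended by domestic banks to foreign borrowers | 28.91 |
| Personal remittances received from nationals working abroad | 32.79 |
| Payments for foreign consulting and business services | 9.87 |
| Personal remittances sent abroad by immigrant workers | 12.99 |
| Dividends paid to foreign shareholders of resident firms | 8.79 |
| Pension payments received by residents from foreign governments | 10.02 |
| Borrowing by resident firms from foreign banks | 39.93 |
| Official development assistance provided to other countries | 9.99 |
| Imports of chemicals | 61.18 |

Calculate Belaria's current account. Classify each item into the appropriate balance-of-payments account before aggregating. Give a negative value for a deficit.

Goods: 80.25 - 61.18 = 19.07
Services: 19.56 - 9.87 - 8.47 - 7.95 + 13.76 + 40.27 = 47.30
Primary income: -8.79 - 4.84 = -13.63
Secondary income: -6.66 + 32.79 + 10.02 - 12.99 - 9.99 = 13.17
Current account = 19.07 + 47.30 + (-13.63) + 13.17 = 65.91
(Excluded from the current account — capital account: debt forgiveness received from foreign official creditors 5.01, capital transfers received from emigrants 3.69; financial account: new loans extended by domestic banks to foreign borrowers 28.91, borrowing by resident firms from foreign banks 39.93.)

65.91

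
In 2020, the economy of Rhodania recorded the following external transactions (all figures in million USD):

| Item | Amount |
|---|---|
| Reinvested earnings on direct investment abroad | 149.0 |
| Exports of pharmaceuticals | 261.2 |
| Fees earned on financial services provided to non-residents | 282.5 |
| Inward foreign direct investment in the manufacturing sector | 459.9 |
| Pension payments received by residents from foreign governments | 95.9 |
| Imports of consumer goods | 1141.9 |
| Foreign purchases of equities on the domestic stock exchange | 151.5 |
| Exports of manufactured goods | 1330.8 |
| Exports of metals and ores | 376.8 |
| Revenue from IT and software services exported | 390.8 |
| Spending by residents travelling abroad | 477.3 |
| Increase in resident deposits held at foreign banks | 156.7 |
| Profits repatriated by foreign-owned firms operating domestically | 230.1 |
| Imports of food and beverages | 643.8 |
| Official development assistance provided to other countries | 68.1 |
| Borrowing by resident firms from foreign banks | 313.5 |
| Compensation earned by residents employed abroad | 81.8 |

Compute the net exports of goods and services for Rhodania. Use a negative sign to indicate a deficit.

379.1

Goods: -1141.9 + 376.8 - 643.8 + 1330.8 + 261.2 = 183.1
Services: 390.8 + 282.5 - 477.3 = 196.0
Trade balance = 183.1 + 196.0 = 379.1
(Excluded from the trade balance — primary income: reinvested earnings on direct investment abroad 149.0, profits repatriated by foreign-owned firms operating domestically 230.1, compensation earned by residents employed abroad 81.8; financial account: inward foreign direct investment in the manufacturing sector 459.9, foreign purchases of equities on the domestic stock exchange 151.5, increase in resident deposits held at foreign banks 156.7, borrowing by resident firms from foreign banks 313.5; secondary income: pension payments received by residents from foreign governments 95.9, official development assistance provided to other countries 68.1.)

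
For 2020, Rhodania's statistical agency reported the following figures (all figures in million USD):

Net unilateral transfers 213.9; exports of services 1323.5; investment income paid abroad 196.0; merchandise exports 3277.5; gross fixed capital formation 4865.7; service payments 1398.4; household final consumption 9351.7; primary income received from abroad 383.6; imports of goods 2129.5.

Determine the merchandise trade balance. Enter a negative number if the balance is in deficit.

Goods balance = 3277.5 - 2129.5 = 1148.0

1148.0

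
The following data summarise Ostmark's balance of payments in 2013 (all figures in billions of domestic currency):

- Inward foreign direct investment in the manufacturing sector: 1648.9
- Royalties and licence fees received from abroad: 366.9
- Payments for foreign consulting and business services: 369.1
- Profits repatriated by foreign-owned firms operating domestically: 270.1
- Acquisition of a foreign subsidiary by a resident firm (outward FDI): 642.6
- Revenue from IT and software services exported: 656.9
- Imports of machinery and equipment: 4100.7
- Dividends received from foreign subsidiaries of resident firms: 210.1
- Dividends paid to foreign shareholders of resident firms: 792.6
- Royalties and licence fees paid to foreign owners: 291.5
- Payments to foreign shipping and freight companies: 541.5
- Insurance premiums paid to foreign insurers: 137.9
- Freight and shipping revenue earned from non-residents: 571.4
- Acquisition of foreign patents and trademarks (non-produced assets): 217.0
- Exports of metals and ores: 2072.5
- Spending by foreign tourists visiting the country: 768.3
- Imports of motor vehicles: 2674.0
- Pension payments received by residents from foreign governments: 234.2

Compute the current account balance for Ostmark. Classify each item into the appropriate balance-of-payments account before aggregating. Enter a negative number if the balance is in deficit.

-4297.1

Goods: -2674.0 + 2072.5 - 4100.7 = -4702.2
Services: 768.3 + 366.9 + 571.4 - 369.1 - 541.5 + 656.9 - 137.9 - 291.5 = 1023.5
Primary income: -792.6 + 210.1 - 270.1 = -852.6
Secondary income: 234.2
Current account = (-4702.2) + 1023.5 + (-852.6) + 234.2 = -4297.1
(Excluded from the current account — financial account: inward foreign direct investment in the manufacturing sector 1648.9, acquisition of a foreign subsidiary by a resident firm (outward FDI) 642.6; capital account: acquisition of foreign patents and trademarks (non-produced assets) 217.0.)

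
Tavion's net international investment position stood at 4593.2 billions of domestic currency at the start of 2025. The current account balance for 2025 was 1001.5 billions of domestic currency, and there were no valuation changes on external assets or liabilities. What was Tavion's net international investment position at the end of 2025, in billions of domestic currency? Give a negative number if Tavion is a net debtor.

With no valuation effects, change in NIIP = current account = 1001.5
End-of-year NIIP = 4593.2 + 1001.5 = 5594.7

5594.7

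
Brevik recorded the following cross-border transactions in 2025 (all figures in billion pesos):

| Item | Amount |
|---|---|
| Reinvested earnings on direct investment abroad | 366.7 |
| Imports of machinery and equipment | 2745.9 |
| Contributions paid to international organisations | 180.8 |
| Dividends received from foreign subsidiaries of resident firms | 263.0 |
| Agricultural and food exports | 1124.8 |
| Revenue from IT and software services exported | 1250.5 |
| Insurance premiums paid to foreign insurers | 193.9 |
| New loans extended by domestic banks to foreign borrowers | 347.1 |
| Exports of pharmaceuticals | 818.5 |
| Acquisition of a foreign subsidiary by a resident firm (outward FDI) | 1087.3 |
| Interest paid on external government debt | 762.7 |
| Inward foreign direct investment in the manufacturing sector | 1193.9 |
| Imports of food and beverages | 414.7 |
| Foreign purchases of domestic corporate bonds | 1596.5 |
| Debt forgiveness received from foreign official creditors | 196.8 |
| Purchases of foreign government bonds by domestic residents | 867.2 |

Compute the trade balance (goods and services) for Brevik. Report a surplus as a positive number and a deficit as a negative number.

-160.7

Goods: -414.7 - 2745.9 + 1124.8 + 818.5 = -1217.3
Services: -193.9 + 1250.5 = 1056.6
Trade balance = -1217.3 + 1056.6 = -160.7
(Excluded from the trade balance — primary income: reinvested earnings on direct investment abroad 366.7, dividends received from foreign subsidiaries of resident firms 263.0, interest paid on external government debt 762.7; secondary income: contributions paid to international organisations 180.8; financial account: new loans extended by domestic banks to foreign borrowers 347.1, acquisition of a foreign subsidiary by a resident firm (outward FDI) 1087.3, inward foreign direct investment in the manufacturing sector 1193.9, foreign purchases of domestic corporate bonds 1596.5, purchases of foreign government bonds by domestic residents 867.2; capital account: debt forgiveness received from foreign official creditors 196.8.)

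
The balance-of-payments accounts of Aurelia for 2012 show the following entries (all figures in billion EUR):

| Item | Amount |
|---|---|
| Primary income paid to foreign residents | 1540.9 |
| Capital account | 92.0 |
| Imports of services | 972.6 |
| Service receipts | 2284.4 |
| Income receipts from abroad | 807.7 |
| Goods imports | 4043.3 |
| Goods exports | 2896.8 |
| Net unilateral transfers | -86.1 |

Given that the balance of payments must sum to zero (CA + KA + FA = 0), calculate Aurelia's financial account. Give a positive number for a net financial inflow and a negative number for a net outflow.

562.0

Goods balance = 2896.8 - 4043.3 = -1146.5
Services balance = 2284.4 - 972.6 = 1311.8
Trade balance (goods + services) = -1146.5 + 1311.8 = 165.3
Net primary income = 807.7 - 1540.9 = -733.2
Net secondary income = -86.1
Current account = 165.3 + (-733.2) + (-86.1) = -654.0
Financial account = -(-654.0 + 92.0) = 562.0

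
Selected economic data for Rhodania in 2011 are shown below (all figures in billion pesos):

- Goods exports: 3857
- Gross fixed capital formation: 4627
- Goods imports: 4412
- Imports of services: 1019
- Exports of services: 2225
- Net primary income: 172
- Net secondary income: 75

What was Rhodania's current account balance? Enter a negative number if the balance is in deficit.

898

Goods balance = 3857 - 4412 = -555
Services balance = 2225 - 1019 = 1206
Trade balance (goods + services) = -555 + 1206 = 651
Net primary income = 172
Net secondary income = 75
Current account = 651 + 172 + 75 = 898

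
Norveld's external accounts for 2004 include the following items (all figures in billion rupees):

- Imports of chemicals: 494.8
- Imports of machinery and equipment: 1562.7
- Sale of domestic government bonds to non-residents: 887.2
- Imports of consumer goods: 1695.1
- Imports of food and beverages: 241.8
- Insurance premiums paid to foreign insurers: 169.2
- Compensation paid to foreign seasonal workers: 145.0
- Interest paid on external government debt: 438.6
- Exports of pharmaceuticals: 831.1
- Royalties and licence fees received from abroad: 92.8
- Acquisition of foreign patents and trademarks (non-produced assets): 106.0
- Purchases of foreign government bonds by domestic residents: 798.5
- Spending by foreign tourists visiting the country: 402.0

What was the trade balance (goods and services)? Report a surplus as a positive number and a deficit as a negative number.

Goods: -494.8 + 831.1 - 1695.1 - 1562.7 - 241.8 = -3163.3
Services: 402.0 - 169.2 + 92.8 = 325.6
Trade balance = -3163.3 + 325.6 = -2837.7
(Excluded from the trade balance — financial account: sale of domestic government bonds to non-residents 887.2, purchases of foreign government bonds by domestic residents 798.5; primary income: compensation paid to foreign seasonal workers 145.0, interest paid on external government debt 438.6; capital account: acquisition of foreign patents and trademarks (non-produced assets) 106.0.)

-2837.7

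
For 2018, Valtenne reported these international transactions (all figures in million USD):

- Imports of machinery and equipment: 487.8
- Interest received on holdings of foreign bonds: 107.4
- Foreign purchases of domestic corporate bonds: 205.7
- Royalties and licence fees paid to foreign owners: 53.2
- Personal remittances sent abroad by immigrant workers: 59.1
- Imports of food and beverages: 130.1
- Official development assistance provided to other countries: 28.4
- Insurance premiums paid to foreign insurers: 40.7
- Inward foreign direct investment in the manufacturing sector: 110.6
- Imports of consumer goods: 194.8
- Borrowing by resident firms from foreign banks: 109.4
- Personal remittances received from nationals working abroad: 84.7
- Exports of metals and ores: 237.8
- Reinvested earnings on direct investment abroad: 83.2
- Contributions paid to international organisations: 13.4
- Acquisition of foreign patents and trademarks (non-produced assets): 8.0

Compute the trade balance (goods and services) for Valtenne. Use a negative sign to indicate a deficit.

-668.8

Goods: 237.8 - 194.8 - 130.1 - 487.8 = -574.9
Services: -53.2 - 40.7 = -93.9
Trade balance = -574.9 + (-93.9) = -668.8
(Excluded from the trade balance — primary income: interest received on holdings of foreign bonds 107.4, reinvested earnings on direct investment abroad 83.2; financial account: foreign purchases of domestic corporate bonds 205.7, inward foreign direct investment in the manufacturing sector 110.6, borrowing by resident firms from foreign banks 109.4; secondary income: personal remittances sent abroad by immigrant workers 59.1, official development assistance provided to other countries 28.4, personal remittances received from nationals working abroad 84.7, contributions paid to international organisations 13.4; capital account: acquisition of foreign patents and trademarks (non-produced assets) 8.0.)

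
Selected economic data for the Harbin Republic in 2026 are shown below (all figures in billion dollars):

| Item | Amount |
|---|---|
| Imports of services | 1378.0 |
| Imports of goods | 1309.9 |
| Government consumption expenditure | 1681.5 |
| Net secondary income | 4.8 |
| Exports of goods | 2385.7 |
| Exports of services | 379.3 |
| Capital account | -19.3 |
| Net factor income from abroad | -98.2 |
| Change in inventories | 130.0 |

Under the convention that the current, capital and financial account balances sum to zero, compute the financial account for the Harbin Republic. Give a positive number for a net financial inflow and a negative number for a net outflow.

Goods balance = 2385.7 - 1309.9 = 1075.8
Services balance = 379.3 - 1378.0 = -998.7
Trade balance (goods + services) = 1075.8 + (-998.7) = 77.1
Net primary income = -98.2
Net secondary income = 4.8
Current account = 77.1 + (-98.2) + 4.8 = -16.3
Financial account = -(-16.3 + (-19.3)) = 35.6

35.6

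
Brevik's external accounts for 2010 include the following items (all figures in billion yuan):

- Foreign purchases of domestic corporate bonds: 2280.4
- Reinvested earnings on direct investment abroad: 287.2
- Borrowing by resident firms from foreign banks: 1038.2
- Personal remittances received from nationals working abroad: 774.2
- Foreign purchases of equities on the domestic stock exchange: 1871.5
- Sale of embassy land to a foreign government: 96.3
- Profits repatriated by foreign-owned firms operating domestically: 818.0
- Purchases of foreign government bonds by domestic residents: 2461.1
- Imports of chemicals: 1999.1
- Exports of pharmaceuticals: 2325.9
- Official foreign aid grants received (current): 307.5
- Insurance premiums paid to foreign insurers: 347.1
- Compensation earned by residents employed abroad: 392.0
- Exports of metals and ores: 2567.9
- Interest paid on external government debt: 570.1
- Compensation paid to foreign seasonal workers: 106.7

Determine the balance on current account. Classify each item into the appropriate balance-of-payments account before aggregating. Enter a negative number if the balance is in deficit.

Goods: -1999.1 + 2325.9 + 2567.9 = 2894.7
Services: -347.1
Primary income: 287.2 - 570.1 - 106.7 + 392.0 - 818.0 = -815.6
Secondary income: 307.5 + 774.2 = 1081.7
Current account = 2894.7 + (-347.1) + (-815.6) + 1081.7 = 2813.7
(Excluded from the current account — financial account: foreign purchases of domestic corporate bonds 2280.4, borrowing by resident firms from foreign banks 1038.2, foreign purchases of equities on the domestic stock exchange 1871.5, purchases of foreign government bonds by domestic residents 2461.1; capital account: sale of embassy land to a foreign government 96.3.)

2813.7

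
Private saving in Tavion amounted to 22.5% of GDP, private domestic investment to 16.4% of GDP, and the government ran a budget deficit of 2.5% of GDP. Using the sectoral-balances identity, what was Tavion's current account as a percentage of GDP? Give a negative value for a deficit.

By the sectoral-balances identity, CA = (S_private - I) + (T - G).
Private balance = 22.5 - 16.4 = 6.1
Government balance (T - G) = -2.5
CA = 6.1 + (-2.5) = 3.6

3.6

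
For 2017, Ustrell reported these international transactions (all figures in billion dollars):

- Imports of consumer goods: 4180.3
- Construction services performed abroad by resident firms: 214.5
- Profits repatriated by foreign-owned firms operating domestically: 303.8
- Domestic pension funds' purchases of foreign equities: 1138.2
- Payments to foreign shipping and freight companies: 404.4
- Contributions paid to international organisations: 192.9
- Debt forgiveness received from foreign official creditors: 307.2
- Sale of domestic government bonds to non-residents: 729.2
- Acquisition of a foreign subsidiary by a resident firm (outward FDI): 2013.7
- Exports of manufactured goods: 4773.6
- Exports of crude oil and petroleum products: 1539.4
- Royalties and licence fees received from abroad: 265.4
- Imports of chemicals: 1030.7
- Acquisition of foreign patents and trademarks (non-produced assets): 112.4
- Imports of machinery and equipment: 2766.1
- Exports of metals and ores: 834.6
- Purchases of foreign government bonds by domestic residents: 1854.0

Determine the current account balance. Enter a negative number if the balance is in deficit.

Goods: 4773.6 - 2766.1 + 834.6 - 4180.3 + 1539.4 - 1030.7 = -829.5
Services: 214.5 - 404.4 + 265.4 = 75.5
Primary income: -303.8
Secondary income: -192.9
Current account = (-829.5) + 75.5 + (-303.8) + (-192.9) = -1250.7
(Excluded from the current account — financial account: domestic pension funds' purchases of foreign equities 1138.2, sale of domestic government bonds to non-residents 729.2, acquisition of a foreign subsidiary by a resident firm (outward FDI) 2013.7, purchases of foreign government bonds by domestic residents 1854.0; capital account: debt forgiveness received from foreign official creditors 307.2, acquisition of foreign patents and trademarks (non-produced assets) 112.4.)

-1250.7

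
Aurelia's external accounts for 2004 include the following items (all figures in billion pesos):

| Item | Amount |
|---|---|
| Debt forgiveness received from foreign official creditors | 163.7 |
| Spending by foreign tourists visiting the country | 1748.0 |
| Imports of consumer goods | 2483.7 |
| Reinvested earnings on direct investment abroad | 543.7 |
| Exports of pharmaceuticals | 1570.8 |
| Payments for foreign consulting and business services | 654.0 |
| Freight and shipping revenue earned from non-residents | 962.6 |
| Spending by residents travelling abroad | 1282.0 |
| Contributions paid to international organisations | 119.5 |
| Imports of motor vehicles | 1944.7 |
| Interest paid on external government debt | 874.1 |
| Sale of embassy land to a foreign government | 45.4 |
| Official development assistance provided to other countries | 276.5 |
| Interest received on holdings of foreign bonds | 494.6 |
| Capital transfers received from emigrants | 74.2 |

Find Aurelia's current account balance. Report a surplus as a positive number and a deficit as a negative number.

Goods: -2483.7 + 1570.8 - 1944.7 = -2857.6
Services: -1282.0 + 1748.0 + 962.6 - 654.0 = 774.6
Primary income: 494.6 - 874.1 + 543.7 = 164.2
Secondary income: -276.5 - 119.5 = -396.0
Current account = (-2857.6) + 774.6 + 164.2 + (-396.0) = -2314.8
(Excluded from the current account — capital account: debt forgiveness received from foreign official creditors 163.7, sale of embassy land to a foreign government 45.4, capital transfers received from emigrants 74.2.)

-2314.8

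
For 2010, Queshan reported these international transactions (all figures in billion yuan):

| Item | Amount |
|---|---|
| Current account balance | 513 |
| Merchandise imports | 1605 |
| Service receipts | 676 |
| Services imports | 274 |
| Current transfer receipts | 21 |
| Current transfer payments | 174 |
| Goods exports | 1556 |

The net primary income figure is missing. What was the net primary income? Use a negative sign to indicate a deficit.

313

Current account = goods balance + services balance + net primary income + net secondary income
Sum of the known components = 200
Net primary income = CA - (known components) = 513 - 200 = 313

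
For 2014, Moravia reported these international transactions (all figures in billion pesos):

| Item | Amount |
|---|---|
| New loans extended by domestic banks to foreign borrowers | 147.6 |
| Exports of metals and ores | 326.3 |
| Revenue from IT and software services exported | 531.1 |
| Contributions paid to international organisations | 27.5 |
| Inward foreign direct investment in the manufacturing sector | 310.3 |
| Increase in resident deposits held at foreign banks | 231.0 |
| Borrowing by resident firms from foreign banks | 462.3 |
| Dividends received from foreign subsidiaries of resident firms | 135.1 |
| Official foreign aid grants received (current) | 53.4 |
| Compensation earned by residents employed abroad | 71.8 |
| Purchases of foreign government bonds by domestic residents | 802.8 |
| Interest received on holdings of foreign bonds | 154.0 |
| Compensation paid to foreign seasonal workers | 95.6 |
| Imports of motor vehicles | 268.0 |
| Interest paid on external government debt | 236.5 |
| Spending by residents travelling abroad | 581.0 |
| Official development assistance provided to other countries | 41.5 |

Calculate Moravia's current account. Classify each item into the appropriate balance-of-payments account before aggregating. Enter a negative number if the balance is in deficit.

21.6

Goods: -268.0 + 326.3 = 58.3
Services: 531.1 - 581.0 = -49.9
Primary income: 135.1 - 95.6 + 154.0 - 236.5 + 71.8 = 28.8
Secondary income: 53.4 - 41.5 - 27.5 = -15.6
Current account = 58.3 + (-49.9) + 28.8 + (-15.6) = 21.6
(Excluded from the current account — financial account: new loans extended by domestic banks to foreign borrowers 147.6, inward foreign direct investment in the manufacturing sector 310.3, increase in resident deposits held at foreign banks 231.0, borrowing by resident firms from foreign banks 462.3, purchases of foreign government bonds by domestic residents 802.8.)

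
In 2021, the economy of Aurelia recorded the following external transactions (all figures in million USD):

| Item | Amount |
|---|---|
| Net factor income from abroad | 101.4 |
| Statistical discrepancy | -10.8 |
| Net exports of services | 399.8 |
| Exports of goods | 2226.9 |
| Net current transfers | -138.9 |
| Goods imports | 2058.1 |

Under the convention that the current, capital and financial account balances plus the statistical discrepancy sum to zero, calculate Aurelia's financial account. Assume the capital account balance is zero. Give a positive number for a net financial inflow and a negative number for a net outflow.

-520.3

Goods balance = 2226.9 - 2058.1 = 168.8
Services balance = 399.8
Trade balance (goods + services) = 168.8 + 399.8 = 568.6
Net primary income = 101.4
Net secondary income = -138.9
Current account = 568.6 + 101.4 + (-138.9) = 531.1
Financial account = -(531.1 + (-10.8)) = -520.3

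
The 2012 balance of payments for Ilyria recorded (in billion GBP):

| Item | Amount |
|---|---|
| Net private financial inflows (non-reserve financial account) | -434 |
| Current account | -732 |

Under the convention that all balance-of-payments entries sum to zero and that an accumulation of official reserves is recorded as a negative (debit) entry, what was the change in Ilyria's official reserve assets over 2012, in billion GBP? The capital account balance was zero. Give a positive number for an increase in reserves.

-1166

Official reserve transactions balance = -((-732) + (-434)) = 1166
An accumulation of reserves is recorded as a debit (negative entry), so the change in the stock of reserves is the negative of that balance.
Change in official reserves = -(1166) = -1166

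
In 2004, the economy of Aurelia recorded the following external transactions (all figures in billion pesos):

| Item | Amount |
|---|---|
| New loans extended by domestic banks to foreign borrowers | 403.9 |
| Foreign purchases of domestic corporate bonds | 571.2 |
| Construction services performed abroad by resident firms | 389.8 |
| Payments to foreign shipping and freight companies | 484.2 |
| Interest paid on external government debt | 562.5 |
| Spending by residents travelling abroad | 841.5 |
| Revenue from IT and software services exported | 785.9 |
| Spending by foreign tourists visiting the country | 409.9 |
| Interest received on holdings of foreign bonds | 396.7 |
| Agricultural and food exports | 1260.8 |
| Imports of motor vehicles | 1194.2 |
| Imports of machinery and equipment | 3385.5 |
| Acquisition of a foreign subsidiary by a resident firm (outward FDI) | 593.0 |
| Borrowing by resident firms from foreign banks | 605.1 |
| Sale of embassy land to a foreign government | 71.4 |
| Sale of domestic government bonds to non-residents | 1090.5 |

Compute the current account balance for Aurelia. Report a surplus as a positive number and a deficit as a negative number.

-3224.8

Goods: -1194.2 - 3385.5 + 1260.8 = -3318.9
Services: 785.9 - 484.2 - 841.5 + 409.9 + 389.8 = 259.9
Primary income: 396.7 - 562.5 = -165.8
Current account = (-3318.9) + 259.9 + (-165.8) = -3224.8
(Excluded from the current account — financial account: new loans extended by domestic banks to foreign borrowers 403.9, foreign purchases of domestic corporate bonds 571.2, acquisition of a foreign subsidiary by a resident firm (outward FDI) 593.0, borrowing by resident firms from foreign banks 605.1, sale of domestic government bonds to non-residents 1090.5; capital account: sale of embassy land to a foreign government 71.4.)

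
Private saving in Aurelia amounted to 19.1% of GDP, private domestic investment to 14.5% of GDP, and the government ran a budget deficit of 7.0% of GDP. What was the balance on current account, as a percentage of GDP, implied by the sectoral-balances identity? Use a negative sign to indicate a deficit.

By the sectoral-balances identity, CA = (S_private - I) + (T - G).
Private balance = 19.1 - 14.5 = 4.6
Government balance (T - G) = -7.0
CA = 4.6 + (-7.0) = -2.4

-2.4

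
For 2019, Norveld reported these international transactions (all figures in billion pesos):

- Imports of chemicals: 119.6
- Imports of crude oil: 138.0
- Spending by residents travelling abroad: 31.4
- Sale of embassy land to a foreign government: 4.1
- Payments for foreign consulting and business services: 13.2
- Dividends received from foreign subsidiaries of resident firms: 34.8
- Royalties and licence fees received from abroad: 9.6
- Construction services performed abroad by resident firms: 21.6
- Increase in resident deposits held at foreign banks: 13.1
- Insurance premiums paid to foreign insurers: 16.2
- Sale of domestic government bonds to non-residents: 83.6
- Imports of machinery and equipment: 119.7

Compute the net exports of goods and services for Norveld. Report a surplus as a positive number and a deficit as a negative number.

-406.9

Goods: -138.0 - 119.6 - 119.7 = -377.3
Services: -16.2 + 9.6 - 13.2 + 21.6 - 31.4 = -29.6
Trade balance = -377.3 + (-29.6) = -406.9
(Excluded from the trade balance — capital account: sale of embassy land to a foreign government 4.1; primary income: dividends received from foreign subsidiaries of resident firms 34.8; financial account: increase in resident deposits held at foreign banks 13.1, sale of domestic government bonds to non-residents 83.6.)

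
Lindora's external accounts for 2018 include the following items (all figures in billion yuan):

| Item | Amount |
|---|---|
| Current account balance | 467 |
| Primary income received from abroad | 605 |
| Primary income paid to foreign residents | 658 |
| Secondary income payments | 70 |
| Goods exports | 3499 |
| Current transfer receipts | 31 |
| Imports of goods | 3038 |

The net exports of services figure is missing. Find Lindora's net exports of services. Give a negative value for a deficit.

98

Current account = goods balance + services balance + net primary income + net secondary income
Sum of the known components = 369
Net exports of services = CA - (known components) = 467 - 369 = 98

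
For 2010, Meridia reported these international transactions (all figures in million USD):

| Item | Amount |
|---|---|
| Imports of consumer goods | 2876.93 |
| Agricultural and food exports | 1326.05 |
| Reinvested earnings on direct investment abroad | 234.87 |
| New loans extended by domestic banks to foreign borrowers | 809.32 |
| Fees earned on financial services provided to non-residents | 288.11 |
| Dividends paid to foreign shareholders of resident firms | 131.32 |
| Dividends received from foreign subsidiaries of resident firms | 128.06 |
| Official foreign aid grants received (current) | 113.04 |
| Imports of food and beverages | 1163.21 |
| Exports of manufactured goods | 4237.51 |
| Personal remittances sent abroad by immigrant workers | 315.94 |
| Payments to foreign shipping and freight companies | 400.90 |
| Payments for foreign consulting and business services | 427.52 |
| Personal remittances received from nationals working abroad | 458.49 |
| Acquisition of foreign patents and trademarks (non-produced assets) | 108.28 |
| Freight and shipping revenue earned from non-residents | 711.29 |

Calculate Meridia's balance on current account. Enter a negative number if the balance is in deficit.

2181.60

Goods: -1163.21 + 4237.51 - 2876.93 + 1326.05 = 1523.42
Services: -400.90 + 288.11 + 711.29 - 427.52 = 170.98
Primary income: 128.06 + 234.87 - 131.32 = 231.61
Secondary income: -315.94 + 458.49 + 113.04 = 255.59
Current account = 1523.42 + 170.98 + 231.61 + 255.59 = 2181.60
(Excluded from the current account — financial account: new loans extended by domestic banks to foreign borrowers 809.32; capital account: acquisition of foreign patents and trademarks (non-produced assets) 108.28.)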